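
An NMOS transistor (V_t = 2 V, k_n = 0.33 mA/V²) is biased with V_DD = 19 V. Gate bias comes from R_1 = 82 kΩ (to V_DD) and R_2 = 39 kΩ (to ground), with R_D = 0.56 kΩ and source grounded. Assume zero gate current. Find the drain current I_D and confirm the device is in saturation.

I_D ≈ 2.8 mA

V_G = V_DD·R_2/(R_1+R_2) = 19×39/121 = 6.12 V. With the source grounded, V_GS = V_G = 6.12 V.
Assume saturation: I_D = (k_n/2)(V_GS − V_t)² = (0.33/2)×(6.12 − 2)² = 0.165×4.12² = 2.81 mA.
V_DS = V_DD − I_D·R_D = 19 − 2.81×0.56 = 17.4 V.
Saturation requires V_DS ≥ V_GS − V_t = 4.12 V; 17.4 ≥ 4.12 ✓.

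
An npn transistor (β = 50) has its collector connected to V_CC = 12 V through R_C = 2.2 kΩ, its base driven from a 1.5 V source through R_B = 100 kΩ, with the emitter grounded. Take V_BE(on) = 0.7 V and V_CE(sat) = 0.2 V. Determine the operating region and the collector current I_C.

Assume active. Base-emitter loop: I_B = (V_BB − V_BE)/R_B = (1.5 − 0.7)/100 = 0.008 mA.
I_C = β·I_B = 50×0.008 = 0.4 mA.
V_CE = V_CC − I_C·R_C = 12 − 0.4×2.2 = 11.1 V > V_CE(sat), so the active-region assumption holds.

active; I_C ≈ 0.4 mA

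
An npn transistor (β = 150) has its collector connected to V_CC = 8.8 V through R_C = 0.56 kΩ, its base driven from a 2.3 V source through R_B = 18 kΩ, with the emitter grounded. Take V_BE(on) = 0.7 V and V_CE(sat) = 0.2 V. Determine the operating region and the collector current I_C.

active; I_C ≈ 13 mA

Assume active. Base-emitter loop: I_B = (V_BB − V_BE)/R_B = (2.3 − 0.7)/18 = 0.0889 mA.
I_C = β·I_B = 150×0.0889 = 13.3 mA.
V_CE = V_CC − I_C·R_C = 8.8 − 13.3×0.56 = 1.33 V > V_CE(sat), so the active-region assumption holds.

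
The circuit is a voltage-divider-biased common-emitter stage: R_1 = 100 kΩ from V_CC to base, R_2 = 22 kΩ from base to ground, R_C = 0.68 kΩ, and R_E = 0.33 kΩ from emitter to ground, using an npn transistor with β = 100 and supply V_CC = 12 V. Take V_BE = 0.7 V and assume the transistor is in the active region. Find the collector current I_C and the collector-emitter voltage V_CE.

Thevenize the base divider: V_Th = V_CC·R_2/(R_1+R_2) = 12×22/122 = 2.16 V, R_Th = R_1‖R_2 = 18 kΩ.
Base-emitter loop: V_Th = I_B·R_Th + V_BE + (β+1)I_B·R_E, so I_B = (2.16 − 0.7) / (18 + 101×0.33) = 0.0285 mA.
I_C = β·I_B = 100×0.0285 = 2.85 mA, and I_E = (β+1)I_B = 2.88 mA.
V_CE = V_CC − I_C·R_C − I_E·R_E = 12 − 2.85×0.68 − 2.88×0.33 = 9.11 V.
V_CE = 9.11 V > 0.2 V confirms active-region operation.

I_C ≈ 2.9 mA, V_CE ≈ 9.1 V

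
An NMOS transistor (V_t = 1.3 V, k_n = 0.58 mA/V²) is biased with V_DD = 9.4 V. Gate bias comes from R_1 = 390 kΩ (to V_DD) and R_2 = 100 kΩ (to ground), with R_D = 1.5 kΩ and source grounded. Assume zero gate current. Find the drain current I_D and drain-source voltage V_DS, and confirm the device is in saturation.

V_G = V_DD·R_2/(R_1+R_2) = 9.4×100/490 = 1.92 V. With the source grounded, V_GS = V_G = 1.92 V.
Assume saturation: I_D = (k_n/2)(V_GS − V_t)² = (0.58/2)×(1.92 − 1.3)² = 0.29×0.618² = 0.111 mA.
V_DS = V_DD − I_D·R_D = 9.4 − 0.111×1.5 = 9.23 V.
Saturation requires V_DS ≥ V_GS − V_t = 0.618 V; 9.23 ≥ 0.618 ✓.

I_D ≈ 0.11 mA, V_DS ≈ 9.2 V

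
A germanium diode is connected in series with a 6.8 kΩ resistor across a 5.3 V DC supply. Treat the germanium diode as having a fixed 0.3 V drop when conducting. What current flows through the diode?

I ≈ 0.74 mA

KVL around the loop: 5.3 = V_D + I·R = 0.3 + I × 6.8 kΩ.
So I = (5.3 − 0.3) / 6.8 kΩ = 5 / 6.8 = 0.735 mA.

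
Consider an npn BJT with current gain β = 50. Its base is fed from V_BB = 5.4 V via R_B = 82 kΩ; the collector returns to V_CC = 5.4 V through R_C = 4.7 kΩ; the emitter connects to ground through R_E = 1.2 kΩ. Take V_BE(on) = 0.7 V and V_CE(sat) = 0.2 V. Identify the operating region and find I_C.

Assume active: I_B = (5.4 − 0.7)/(82 + 51×1.2) = 0.0328 mA, I_C = β·I_B = 1.64 mA.
Then V_CE = 5.4 − 1.64×4.7 − 1.67×1.2 = -4.32 V < 0.2 V — the active assumption fails.
Re-solve with V_CE = 0.2 V. KCL at the emitter: V_E/R_E = (V_BB−0.7−V_E)/R_B + (V_CC−0.2−V_E)/R_C, giving V_E = 1.1 V.
I_C = (V_CC − 0.2 − V_E)/R_C = (5.2 − 1.1)/4.7 = 0.872 mA.
Check: I_B = (4.7 − 1.1)/82 = 0.0439 mA, and β·I_B = 2.2 mA > I_C, confirming saturation.

saturation; I_C ≈ 0.87 mA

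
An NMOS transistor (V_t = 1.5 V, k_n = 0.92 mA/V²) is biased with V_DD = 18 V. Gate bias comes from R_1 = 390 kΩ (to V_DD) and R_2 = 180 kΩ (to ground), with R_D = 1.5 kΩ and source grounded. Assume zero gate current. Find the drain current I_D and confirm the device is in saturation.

I_D ≈ 8.1 mA

V_G = V_DD·R_2/(R_1+R_2) = 18×180/570 = 5.68 V. With the source grounded, V_GS = V_G = 5.68 V.
Assume saturation: I_D = (k_n/2)(V_GS − V_t)² = (0.92/2)×(5.68 − 1.5)² = 0.46×4.18² = 8.05 mA.
V_DS = V_DD − I_D·R_D = 18 − 8.05×1.5 = 5.92 V.
Saturation requires V_DS ≥ V_GS − V_t = 4.18 V; 5.92 ≥ 4.18 ✓.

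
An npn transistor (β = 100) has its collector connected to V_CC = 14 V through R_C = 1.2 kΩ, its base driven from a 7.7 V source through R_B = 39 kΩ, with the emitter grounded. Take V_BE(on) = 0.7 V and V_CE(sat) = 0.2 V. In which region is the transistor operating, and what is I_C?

Assume active: I_B = (7.7 − 0.7)/39 = 0.179 mA, giving I_C = β·I_B = 17.9 mA.
But then V_CE = 14 − 17.9×1.2 = -7.54 V < V_CE(sat) = 0.2 V — impossible in the active region.
So the transistor is saturated. With V_CE = 0.2 V, I_C = (V_CC − 0.2)/R_C = 13.8/1.2 = 11.5 mA.
Check: β·I_B = 17.9 mA > I_C = 11.5 mA, confirming saturation.

saturation; I_C ≈ 12 mA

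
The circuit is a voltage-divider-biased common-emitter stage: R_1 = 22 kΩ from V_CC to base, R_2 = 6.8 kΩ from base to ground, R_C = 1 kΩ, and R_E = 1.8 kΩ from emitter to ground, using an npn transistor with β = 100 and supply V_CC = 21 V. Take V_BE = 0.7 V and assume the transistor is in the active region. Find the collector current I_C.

Thevenize the base divider: V_Th = V_CC·R_2/(R_1+R_2) = 21×6.8/28.8 = 4.96 V, R_Th = R_1‖R_2 = 5.19 kΩ.
Base-emitter loop: V_Th = I_B·R_Th + V_BE + (β+1)I_B·R_E, so I_B = (4.96 − 0.7) / (5.19 + 101×1.8) = 0.0228 mA.
I_C = β·I_B = 100×0.0228 = 2.28 mA, and I_E = (β+1)I_B = 2.3 mA.
V_CE = V_CC − I_C·R_C − I_E·R_E = 21 − 2.28×1 − 2.3×1.8 = 14.6 V.
V_CE = 14.6 V > 0.2 V confirms active-region operation.

I_C ≈ 2.3 mA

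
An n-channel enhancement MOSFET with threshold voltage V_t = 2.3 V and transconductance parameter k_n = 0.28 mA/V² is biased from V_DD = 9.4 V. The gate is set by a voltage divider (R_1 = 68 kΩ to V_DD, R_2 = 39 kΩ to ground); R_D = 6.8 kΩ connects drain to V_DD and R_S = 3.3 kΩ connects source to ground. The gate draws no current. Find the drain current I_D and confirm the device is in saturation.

V_G = V_DD·R_2/(R_1+R_2) = 9.4×39/107 = 3.43 V.
Assume saturation: I_D = (k_n/2)(V_GS − V_t)² with V_GS = V_G − I_D·R_S = 3.43 − 3.3·I_D.
Substituting gives 1.52·I_D² − 2.04·I_D + 0.178 = 0, with roots I_D = 0.0936 or 1.24 mA.
The root I_D = 1.24 mA gives V_GS = -0.682 V ≤ V_t, so take I_D = 0.0936 mA.
Then V_GS = 3.12 V and V_DS = V_DD − I_D(R_D+R_S) = 9.4 − 0.0936×10.1 = 8.46 V.
Saturation requires V_DS ≥ V_GS − V_t = 0.817 V; 8.46 ≥ 0.817 ✓.

I_D ≈ 0.094 mA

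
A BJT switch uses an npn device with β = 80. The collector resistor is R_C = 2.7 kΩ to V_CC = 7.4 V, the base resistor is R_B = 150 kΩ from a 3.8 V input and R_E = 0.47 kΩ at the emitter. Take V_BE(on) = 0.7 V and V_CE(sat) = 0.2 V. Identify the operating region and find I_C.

Assume active. Base-emitter loop: I_B = (V_BB − V_BE)/(R_B + (β+1)R_E) = (3.8 − 0.7)/(150 + 81×0.47) = 0.0165 mA.
I_C = β·I_B = 80×0.0165 = 1.32 mA.
V_CE = V_CC − I_C·R_C − I_E·R_E = 7.4 − 1.32×2.7 − 1.34×0.47 = 3.21 V > V_CE(sat), so the active-region assumption holds.

active; I_C ≈ 1.3 mA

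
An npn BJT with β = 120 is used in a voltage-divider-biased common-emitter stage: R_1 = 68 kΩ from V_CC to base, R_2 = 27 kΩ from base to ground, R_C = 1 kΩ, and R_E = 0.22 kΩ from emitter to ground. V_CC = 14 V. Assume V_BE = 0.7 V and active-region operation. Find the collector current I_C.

Thevenize the base divider: V_Th = V_CC·R_2/(R_1+R_2) = 14×27/95 = 3.98 V, R_Th = R_1‖R_2 = 19.3 kΩ.
Base-emitter loop: V_Th = I_B·R_Th + V_BE + (β+1)I_B·R_E, so I_B = (3.98 − 0.7) / (19.3 + 121×0.22) = 0.0714 mA.
I_C = β·I_B = 120×0.0714 = 8.56 mA, and I_E = (β+1)I_B = 8.64 mA.
V_CE = V_CC − I_C·R_C − I_E·R_E = 14 − 8.56×1 − 8.64×0.22 = 3.54 V.
V_CE = 3.54 V > 0.2 V confirms active-region operation.

I_C ≈ 8.6 mA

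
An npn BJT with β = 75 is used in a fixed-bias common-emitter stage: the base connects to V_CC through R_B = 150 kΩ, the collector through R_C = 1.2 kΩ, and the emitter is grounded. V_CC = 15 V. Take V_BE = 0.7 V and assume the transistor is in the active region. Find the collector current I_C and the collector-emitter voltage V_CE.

Base loop: V_CC = I_B·R_B + V_BE, so I_B = (15 − 0.7)/150 kΩ = 0.0953 mA.
In the active region I_C = β·I_B = 75 × 0.0953 = 7.15 mA.
Collector loop: V_CE = V_CC − I_C·R_C = 15 − 7.15×1.2 = 6.42 V.
Since V_CE = 6.42 V > V_CE(sat) ≈ 0.2 V, the transistor is in the active region as assumed.

I_C ≈ 7.2 mA, V_CE ≈ 6.4 V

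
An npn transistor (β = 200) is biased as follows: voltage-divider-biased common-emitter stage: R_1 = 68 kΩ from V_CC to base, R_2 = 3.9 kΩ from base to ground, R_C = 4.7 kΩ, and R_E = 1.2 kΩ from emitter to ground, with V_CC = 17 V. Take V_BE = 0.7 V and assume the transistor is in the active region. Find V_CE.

V_CE ≈ 16 V

Thevenize the base divider: V_Th = V_CC·R_2/(R_1+R_2) = 17×3.9/71.9 = 0.922 V, R_Th = R_1‖R_2 = 3.69 kΩ.
Base-emitter loop: V_Th = I_B·R_Th + V_BE + (β+1)I_B·R_E, so I_B = (0.922 − 0.7) / (3.69 + 201×1.2) = 0.000907 mA.
I_C = β·I_B = 200×0.000907 = 0.181 mA, and I_E = (β+1)I_B = 0.182 mA.
V_CE = V_CC − I_C·R_C − I_E·R_E = 17 − 0.181×4.7 − 0.182×1.2 = 15.9 V.
V_CE = 15.9 V > 0.2 V confirms active-region operation.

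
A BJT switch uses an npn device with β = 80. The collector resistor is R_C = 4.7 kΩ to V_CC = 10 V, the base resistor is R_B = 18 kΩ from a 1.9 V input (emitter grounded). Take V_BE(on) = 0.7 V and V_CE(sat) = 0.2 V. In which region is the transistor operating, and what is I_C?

saturation; I_C ≈ 2.1 mA

Assume active: I_B = (1.9 − 0.7)/18 = 0.0667 mA, giving I_C = β·I_B = 5.33 mA.
But then V_CE = 10 − 5.33×4.7 = -15.1 V < V_CE(sat) = 0.2 V — impossible in the active region.
So the transistor is saturated. With V_CE = 0.2 V, I_C = (V_CC − 0.2)/R_C = 9.8/4.7 = 2.09 mA.
Check: β·I_B = 5.33 mA > I_C = 2.09 mA, confirming saturation.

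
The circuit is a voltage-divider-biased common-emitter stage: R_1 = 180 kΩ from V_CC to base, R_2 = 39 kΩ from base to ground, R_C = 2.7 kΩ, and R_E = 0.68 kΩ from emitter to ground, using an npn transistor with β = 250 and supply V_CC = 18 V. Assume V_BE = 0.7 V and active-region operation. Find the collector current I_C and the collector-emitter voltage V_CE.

Thevenize the base divider: V_Th = V_CC·R_2/(R_1+R_2) = 18×39/219 = 3.21 V, R_Th = R_1‖R_2 = 32.1 kΩ.
Base-emitter loop: V_Th = I_B·R_Th + V_BE + (β+1)I_B·R_E, so I_B = (3.21 − 0.7) / (32.1 + 251×0.68) = 0.0124 mA.
I_C = β·I_B = 250×0.0124 = 3.09 mA, and I_E = (β+1)I_B = 3.1 mA.
V_CE = V_CC − I_C·R_C − I_E·R_E = 18 − 3.09×2.7 − 3.1×0.68 = 7.55 V.
V_CE = 7.55 V > 0.2 V confirms active-region operation.

I_C ≈ 3.1 mA, V_CE ≈ 7.5 V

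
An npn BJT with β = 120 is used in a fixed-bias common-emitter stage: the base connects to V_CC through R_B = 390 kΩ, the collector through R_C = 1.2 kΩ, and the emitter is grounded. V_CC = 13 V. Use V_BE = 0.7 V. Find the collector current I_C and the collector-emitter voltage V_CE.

Base loop: V_CC = I_B·R_B + V_BE, so I_B = (13 − 0.7)/390 kΩ = 0.0315 mA.
In the active region I_C = β·I_B = 120 × 0.0315 = 3.78 mA.
Collector loop: V_CE = V_CC − I_C·R_C = 13 − 3.78×1.2 = 8.46 V.
Since V_CE = 8.46 V > V_CE(sat) ≈ 0.2 V, the transistor is in the active region as assumed.

I_C ≈ 3.8 mA, V_CE ≈ 8.5 V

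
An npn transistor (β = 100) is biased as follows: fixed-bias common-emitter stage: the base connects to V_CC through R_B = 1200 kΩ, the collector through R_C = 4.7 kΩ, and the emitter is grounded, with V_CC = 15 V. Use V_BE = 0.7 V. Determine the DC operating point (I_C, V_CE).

I_C ≈ 1.2 mA, V_CE ≈ 9.4 V

Base loop: V_CC = I_B·R_B + V_BE, so I_B = (15 − 0.7)/1200 kΩ = 0.0119 mA.
In the active region I_C = β·I_B = 100 × 0.0119 = 1.19 mA.
Collector loop: V_CE = V_CC − I_C·R_C = 15 − 1.19×4.7 = 9.4 V.
Since V_CE = 9.4 V > V_CE(sat) ≈ 0.2 V, the transistor is in the active region as assumed.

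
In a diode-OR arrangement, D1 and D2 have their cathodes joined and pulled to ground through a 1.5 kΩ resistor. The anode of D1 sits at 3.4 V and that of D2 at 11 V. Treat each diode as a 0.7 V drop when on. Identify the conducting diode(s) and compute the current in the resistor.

Only D2 conducts; I_R ≈ 6.9 mA

Assume both conduct. Then node N would need to be at both 3.4−0.7 = 2.7 V and 11−0.7 = 10.3 V, which is impossible.
Assume only D2 conducts: V_N = 11 − 0.7 = 10.3 V, so I_R = 10.3/1.5 = 6.87 mA.
Check D1: its anode-to-cathode voltage is 3.4 − 10.3 = -6.9 V < 0.7 V, so it is off. The assumption is consistent.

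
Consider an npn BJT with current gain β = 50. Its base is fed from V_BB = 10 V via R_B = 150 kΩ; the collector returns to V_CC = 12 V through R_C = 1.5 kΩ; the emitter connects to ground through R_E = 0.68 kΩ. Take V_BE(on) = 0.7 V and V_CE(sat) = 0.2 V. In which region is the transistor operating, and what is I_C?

Assume active. Base-emitter loop: I_B = (V_BB − V_BE)/(R_B + (β+1)R_E) = (10 − 0.7)/(150 + 51×0.68) = 0.0504 mA.
I_C = β·I_B = 50×0.0504 = 2.52 mA.
V_CE = V_CC − I_C·R_C − I_E·R_E = 12 − 2.52×1.5 − 2.57×0.68 = 6.48 V > V_CE(sat), so the active-region assumption holds.

active; I_C ≈ 2.5 mA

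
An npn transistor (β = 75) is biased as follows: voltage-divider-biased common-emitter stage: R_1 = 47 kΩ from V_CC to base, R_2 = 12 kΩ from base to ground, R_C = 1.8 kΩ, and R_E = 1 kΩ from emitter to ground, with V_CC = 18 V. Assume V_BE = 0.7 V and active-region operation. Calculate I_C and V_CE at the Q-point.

I_C ≈ 2.6 mA, V_CE ≈ 11 V

Thevenize the base divider: V_Th = V_CC·R_2/(R_1+R_2) = 18×12/59 = 3.66 V, R_Th = R_1‖R_2 = 9.56 kΩ.
Base-emitter loop: V_Th = I_B·R_Th + V_BE + (β+1)I_B·R_E, so I_B = (3.66 − 0.7) / (9.56 + 76×1) = 0.0346 mA.
I_C = β·I_B = 75×0.0346 = 2.6 mA, and I_E = (β+1)I_B = 2.63 mA.
V_CE = V_CC − I_C·R_C − I_E·R_E = 18 − 2.6×1.8 − 2.63×1 = 10.7 V.
V_CE = 10.7 V > 0.2 V confirms active-region operation.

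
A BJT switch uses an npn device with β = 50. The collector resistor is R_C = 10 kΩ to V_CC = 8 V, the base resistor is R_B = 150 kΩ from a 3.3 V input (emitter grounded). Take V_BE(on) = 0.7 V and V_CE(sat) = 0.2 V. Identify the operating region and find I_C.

saturation; I_C ≈ 0.78 mA

Assume active: I_B = (3.3 − 0.7)/150 = 0.0173 mA, giving I_C = β·I_B = 0.867 mA.
But then V_CE = 8 − 0.867×10 = -0.667 V < V_CE(sat) = 0.2 V — impossible in the active region.
So the transistor is saturated. With V_CE = 0.2 V, I_C = (V_CC − 0.2)/R_C = 7.8/10 = 0.78 mA.
Check: β·I_B = 0.867 mA > I_C = 0.78 mA, confirming saturation.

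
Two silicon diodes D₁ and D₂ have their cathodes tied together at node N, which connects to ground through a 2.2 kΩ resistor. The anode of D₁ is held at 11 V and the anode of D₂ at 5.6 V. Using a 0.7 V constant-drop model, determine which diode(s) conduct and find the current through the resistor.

Only D₁ conducts; I_R ≈ 4.7 mA

Assume both conduct. Then node N would need to be at both 11−0.7 = 10.3 V and 5.6−0.7 = 4.9 V, which is impossible.
Assume only D₁ conducts: V_N = 11 − 0.7 = 10.3 V, so I_R = 10.3/2.2 = 4.68 mA.
Check D₂: its anode-to-cathode voltage is 5.6 − 10.3 = -4.7 V < 0.7 V, so it is off. The assumption is consistent.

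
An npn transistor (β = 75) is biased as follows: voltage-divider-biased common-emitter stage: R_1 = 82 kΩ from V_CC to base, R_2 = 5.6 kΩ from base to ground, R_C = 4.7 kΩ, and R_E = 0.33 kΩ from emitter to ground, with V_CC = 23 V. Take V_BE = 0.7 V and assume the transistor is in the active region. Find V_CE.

Thevenize the base divider: V_Th = V_CC·R_2/(R_1+R_2) = 23×5.6/87.6 = 1.47 V, R_Th = R_1‖R_2 = 5.24 kΩ.
Base-emitter loop: V_Th = I_B·R_Th + V_BE + (β+1)I_B·R_E, so I_B = (1.47 − 0.7) / (5.24 + 76×0.33) = 0.0254 mA.
I_C = β·I_B = 75×0.0254 = 1.91 mA, and I_E = (β+1)I_B = 1.93 mA.
V_CE = V_CC − I_C·R_C − I_E·R_E = 23 − 1.91×4.7 − 1.93×0.33 = 13.4 V.
V_CE = 13.4 V > 0.2 V confirms active-region operation.

V_CE ≈ 13 V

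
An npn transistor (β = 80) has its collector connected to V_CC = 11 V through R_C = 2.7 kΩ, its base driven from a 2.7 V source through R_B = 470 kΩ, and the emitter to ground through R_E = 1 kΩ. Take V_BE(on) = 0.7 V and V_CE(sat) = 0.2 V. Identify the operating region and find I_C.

Assume active. Base-emitter loop: I_B = (V_BB − V_BE)/(R_B + (β+1)R_E) = (2.7 − 0.7)/(470 + 81×1) = 0.00363 mA.
I_C = β·I_B = 80×0.00363 = 0.29 mA.
V_CE = V_CC − I_C·R_C − I_E·R_E = 11 − 0.29×2.7 − 0.294×1 = 9.92 V > V_CE(sat), so the active-region assumption holds.

active; I_C ≈ 0.29 mA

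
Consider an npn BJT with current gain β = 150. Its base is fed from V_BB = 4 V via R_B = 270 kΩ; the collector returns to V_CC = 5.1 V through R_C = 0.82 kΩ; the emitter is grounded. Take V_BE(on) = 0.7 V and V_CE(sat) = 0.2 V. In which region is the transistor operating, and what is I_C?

active; I_C ≈ 1.8 mA

Assume active. Base-emitter loop: I_B = (V_BB − V_BE)/R_B = (4 − 0.7)/270 = 0.0122 mA.
I_C = β·I_B = 150×0.0122 = 1.83 mA.
V_CE = V_CC − I_C·R_C = 5.1 − 1.83×0.82 = 3.6 V > V_CE(sat), so the active-region assumption holds.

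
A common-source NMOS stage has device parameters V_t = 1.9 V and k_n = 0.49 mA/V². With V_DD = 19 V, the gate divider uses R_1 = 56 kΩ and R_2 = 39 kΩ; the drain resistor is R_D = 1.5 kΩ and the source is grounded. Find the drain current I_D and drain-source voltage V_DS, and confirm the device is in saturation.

V_G = V_DD·R_2/(R_1+R_2) = 19×39/95 = 7.8 V. With the source grounded, V_GS = V_G = 7.8 V.
Assume saturation: I_D = (k_n/2)(V_GS − V_t)² = (0.49/2)×(7.8 − 1.9)² = 0.245×5.9² = 8.53 mA.
V_DS = V_DD − I_D·R_D = 19 − 8.53×1.5 = 6.21 V.
Saturation requires V_DS ≥ V_GS − V_t = 5.9 V; 6.21 ≥ 5.9 ✓.

I_D ≈ 8.5 mA, V_DS ≈ 6.2 V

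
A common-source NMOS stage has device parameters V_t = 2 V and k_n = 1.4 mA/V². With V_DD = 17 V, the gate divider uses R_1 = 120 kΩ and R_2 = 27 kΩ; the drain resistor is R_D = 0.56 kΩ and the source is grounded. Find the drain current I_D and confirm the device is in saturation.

V_G = V_DD·R_2/(R_1+R_2) = 17×27/147 = 3.12 V. With the source grounded, V_GS = V_G = 3.12 V.
Assume saturation: I_D = (k_n/2)(V_GS − V_t)² = (1.4/2)×(3.12 − 2)² = 0.7×1.12² = 0.882 mA.
V_DS = V_DD − I_D·R_D = 17 − 0.882×0.56 = 16.5 V.
Saturation requires V_DS ≥ V_GS − V_t = 1.12 V; 16.5 ≥ 1.12 ✓.

I_D ≈ 0.88 mA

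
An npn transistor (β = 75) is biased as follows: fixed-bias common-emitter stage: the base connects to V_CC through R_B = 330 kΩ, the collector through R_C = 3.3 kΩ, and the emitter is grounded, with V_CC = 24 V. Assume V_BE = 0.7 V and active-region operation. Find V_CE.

Base loop: V_CC = I_B·R_B + V_BE, so I_B = (24 − 0.7)/330 kΩ = 0.0706 mA.
In the active region I_C = β·I_B = 75 × 0.0706 = 5.3 mA.
Collector loop: V_CE = V_CC − I_C·R_C = 24 − 5.3×3.3 = 6.53 V.
Since V_CE = 6.53 V > V_CE(sat) ≈ 0.2 V, the transistor is in the active region as assumed.

V_CE ≈ 6.5 V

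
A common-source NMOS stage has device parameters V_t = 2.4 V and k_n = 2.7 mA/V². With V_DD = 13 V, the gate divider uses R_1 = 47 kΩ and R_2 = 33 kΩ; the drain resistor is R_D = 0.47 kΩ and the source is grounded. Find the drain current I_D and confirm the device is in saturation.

I_D ≈ 12 mA

V_G = V_DD·R_2/(R_1+R_2) = 13×33/80 = 5.36 V. With the source grounded, V_GS = V_G = 5.36 V.
Assume saturation: I_D = (k_n/2)(V_GS − V_t)² = (2.7/2)×(5.36 − 2.4)² = 1.35×2.96² = 11.8 mA.
V_DS = V_DD − I_D·R_D = 13 − 11.8×0.47 = 7.43 V.
Saturation requires V_DS ≥ V_GS − V_t = 2.96 V; 7.43 ≥ 2.96 ✓.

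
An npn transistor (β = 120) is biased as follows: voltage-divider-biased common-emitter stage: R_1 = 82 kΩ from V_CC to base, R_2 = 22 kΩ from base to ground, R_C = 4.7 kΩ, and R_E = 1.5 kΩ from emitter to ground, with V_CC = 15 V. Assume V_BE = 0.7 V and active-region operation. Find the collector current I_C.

I_C ≈ 1.5 mA

Thevenize the base divider: V_Th = V_CC·R_2/(R_1+R_2) = 15×22/104 = 3.17 V, R_Th = R_1‖R_2 = 17.3 kΩ.
Base-emitter loop: V_Th = I_B·R_Th + V_BE + (β+1)I_B·R_E, so I_B = (3.17 − 0.7) / (17.3 + 121×1.5) = 0.0124 mA.
I_C = β·I_B = 120×0.0124 = 1.49 mA, and I_E = (β+1)I_B = 1.5 mA.
V_CE = V_CC − I_C·R_C − I_E·R_E = 15 − 1.49×4.7 − 1.5×1.5 = 5.73 V.
V_CE = 5.73 V > 0.2 V confirms active-region operation.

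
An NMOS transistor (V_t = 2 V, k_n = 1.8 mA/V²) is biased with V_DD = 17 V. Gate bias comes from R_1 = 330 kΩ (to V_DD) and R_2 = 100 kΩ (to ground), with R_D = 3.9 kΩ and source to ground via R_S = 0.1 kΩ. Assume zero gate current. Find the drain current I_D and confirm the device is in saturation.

I_D ≈ 2.6 mA

V_G = V_DD·R_2/(R_1+R_2) = 17×100/430 = 3.95 V.
Assume saturation: I_D = (k_n/2)(V_GS − V_t)² with V_GS = V_G − I_D·R_S = 3.95 − 0.1·I_D.
Substituting gives 0.009·I_D² − 1.35·I_D + 3.43 = 0, with roots I_D = 2.59 or 148 mA.
The root I_D = 148 mA gives V_GS = -10.8 V ≤ V_t, so take I_D = 2.59 mA.
Then V_GS = 3.69 V and V_DS = V_DD − I_D(R_D+R_S) = 17 − 2.59×4 = 6.66 V.
Saturation requires V_DS ≥ V_GS − V_t = 1.69 V; 6.66 ≥ 1.69 ✓.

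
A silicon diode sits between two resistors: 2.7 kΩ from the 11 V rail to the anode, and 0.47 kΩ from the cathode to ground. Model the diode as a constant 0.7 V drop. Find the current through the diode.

The two resistors are in series with the diode, so KVL gives 11 = I·2.7 + 0.7 + I·0.47.
I = (11 − 0.7) / (2.7 + 0.47) kΩ = 10.3 / 3.17 = 3.25 mA.

I ≈ 3.2 mA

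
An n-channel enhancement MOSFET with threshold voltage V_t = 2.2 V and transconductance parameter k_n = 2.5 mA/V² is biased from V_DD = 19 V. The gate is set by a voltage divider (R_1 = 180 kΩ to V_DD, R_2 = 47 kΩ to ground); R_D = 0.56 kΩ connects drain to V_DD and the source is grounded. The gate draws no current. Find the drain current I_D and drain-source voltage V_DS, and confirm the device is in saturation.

I_D ≈ 3.8 mA, V_DS ≈ 17 V

V_G = V_DD·R_2/(R_1+R_2) = 19×47/227 = 3.93 V. With the source grounded, V_GS = V_G = 3.93 V.
Assume saturation: I_D = (k_n/2)(V_GS − V_t)² = (2.5/2)×(3.93 − 2.2)² = 1.25×1.73² = 3.76 mA.
V_DS = V_DD − I_D·R_D = 19 − 3.76×0.56 = 16.9 V.
Saturation requires V_DS ≥ V_GS − V_t = 1.73 V; 16.9 ≥ 1.73 ✓.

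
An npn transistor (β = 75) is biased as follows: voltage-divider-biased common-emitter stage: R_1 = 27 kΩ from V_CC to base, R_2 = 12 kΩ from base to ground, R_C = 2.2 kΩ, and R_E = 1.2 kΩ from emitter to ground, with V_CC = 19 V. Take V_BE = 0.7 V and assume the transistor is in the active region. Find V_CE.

Thevenize the base divider: V_Th = V_CC·R_2/(R_1+R_2) = 19×12/39 = 5.85 V, R_Th = R_1‖R_2 = 8.31 kΩ.
Base-emitter loop: V_Th = I_B·R_Th + V_BE + (β+1)I_B·R_E, so I_B = (5.85 − 0.7) / (8.31 + 76×1.2) = 0.0517 mA.
I_C = β·I_B = 75×0.0517 = 3.88 mA, and I_E = (β+1)I_B = 3.93 mA.
V_CE = V_CC − I_C·R_C − I_E·R_E = 19 − 3.88×2.2 − 3.93×1.2 = 5.75 V.
V_CE = 5.75 V > 0.2 V confirms active-region operation.

V_CE ≈ 5.8 V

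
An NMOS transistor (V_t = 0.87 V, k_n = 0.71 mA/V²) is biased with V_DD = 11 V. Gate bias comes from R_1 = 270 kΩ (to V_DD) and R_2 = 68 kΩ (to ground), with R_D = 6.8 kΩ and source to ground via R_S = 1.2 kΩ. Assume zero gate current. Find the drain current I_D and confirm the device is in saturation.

V_G = V_DD·R_2/(R_1+R_2) = 11×68/338 = 2.21 V.
Assume saturation: I_D = (k_n/2)(V_GS − V_t)² with V_GS = V_G − I_D·R_S = 2.21 − 1.2·I_D.
Substituting gives 0.511·I_D² − 2.14·I_D + 0.64 = 0, with roots I_D = 0.324 or 3.87 mA.
The root I_D = 3.87 mA gives V_GS = -2.43 V ≤ V_t, so take I_D = 0.324 mA.
Then V_GS = 1.82 V and V_DS = V_DD − I_D(R_D+R_S) = 11 − 0.324×8 = 8.41 V.
Saturation requires V_DS ≥ V_GS − V_t = 0.955 V; 8.41 ≥ 0.955 ✓.

I_D ≈ 0.32 mA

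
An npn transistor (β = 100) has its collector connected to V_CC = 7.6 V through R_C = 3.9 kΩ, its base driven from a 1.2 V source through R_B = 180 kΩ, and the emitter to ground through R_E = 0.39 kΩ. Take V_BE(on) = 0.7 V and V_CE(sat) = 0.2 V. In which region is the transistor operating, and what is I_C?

Assume active. Base-emitter loop: I_B = (V_BB − V_BE)/(R_B + (β+1)R_E) = (1.2 − 0.7)/(180 + 101×0.39) = 0.00228 mA.
I_C = β·I_B = 100×0.00228 = 0.228 mA.
V_CE = V_CC − I_C·R_C − I_E·R_E = 7.6 − 0.228×3.9 − 0.23×0.39 = 6.62 V > V_CE(sat), so the active-region assumption holds.

active; I_C ≈ 0.23 mA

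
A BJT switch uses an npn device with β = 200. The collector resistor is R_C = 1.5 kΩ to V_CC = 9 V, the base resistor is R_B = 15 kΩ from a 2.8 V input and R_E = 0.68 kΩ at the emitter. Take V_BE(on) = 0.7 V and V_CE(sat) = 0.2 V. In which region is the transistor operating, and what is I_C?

Assume active. Base-emitter loop: I_B = (V_BB − V_BE)/(R_B + (β+1)R_E) = (2.8 − 0.7)/(15 + 201×0.68) = 0.0138 mA.
I_C = β·I_B = 200×0.0138 = 2.77 mA.
V_CE = V_CC − I_C·R_C − I_E·R_E = 9 − 2.77×1.5 − 2.78×0.68 = 2.95 V > V_CE(sat), so the active-region assumption holds.

active; I_C ≈ 2.8 mA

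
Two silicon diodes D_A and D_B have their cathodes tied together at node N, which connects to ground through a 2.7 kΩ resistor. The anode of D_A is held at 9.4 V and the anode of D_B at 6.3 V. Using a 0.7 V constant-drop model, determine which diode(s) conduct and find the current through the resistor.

Assume both conduct. Then node N would need to be at both 9.4−0.7 = 8.7 V and 6.3−0.7 = 5.6 V, which is impossible.
Assume only D_A conducts: V_N = 9.4 − 0.7 = 8.7 V, so I_R = 8.7/2.7 = 3.22 mA.
Check D_B: its anode-to-cathode voltage is 6.3 − 8.7 = -2.4 V < 0.7 V, so it is off. The assumption is consistent.

Only D_A conducts; I_R ≈ 3.2 mA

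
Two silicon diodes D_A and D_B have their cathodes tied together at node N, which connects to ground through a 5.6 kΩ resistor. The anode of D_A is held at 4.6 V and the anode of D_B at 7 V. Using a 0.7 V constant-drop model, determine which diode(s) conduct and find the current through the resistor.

Assume both conduct. Then node N would need to be at both 4.6−0.7 = 3.9 V and 7−0.7 = 6.3 V, which is impossible.
Assume only D_B conducts: V_N = 7 − 0.7 = 6.3 V, so I_R = 6.3/5.6 = 1.12 mA.
Check D_A: its anode-to-cathode voltage is 4.6 − 6.3 = -1.7 V < 0.7 V, so it is off. The assumption is consistent.

Only D_B conducts; I_R ≈ 1.1 mA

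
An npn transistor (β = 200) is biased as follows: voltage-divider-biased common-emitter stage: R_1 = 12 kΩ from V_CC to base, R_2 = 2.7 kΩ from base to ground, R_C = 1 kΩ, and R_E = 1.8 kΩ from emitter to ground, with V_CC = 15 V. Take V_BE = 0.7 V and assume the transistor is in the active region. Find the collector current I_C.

I_C ≈ 1.1 mA

Thevenize the base divider: V_Th = V_CC·R_2/(R_1+R_2) = 15×2.7/14.7 = 2.76 V, R_Th = R_1‖R_2 = 2.2 kΩ.
Base-emitter loop: V_Th = I_B·R_Th + V_BE + (β+1)I_B·R_E, so I_B = (2.76 − 0.7) / (2.2 + 201×1.8) = 0.00565 mA.
I_C = β·I_B = 200×0.00565 = 1.13 mA, and I_E = (β+1)I_B = 1.13 mA.
V_CE = V_CC − I_C·R_C − I_E·R_E = 15 − 1.13×1 − 1.13×1.8 = 11.8 V.
V_CE = 11.8 V > 0.2 V confirms active-region operation.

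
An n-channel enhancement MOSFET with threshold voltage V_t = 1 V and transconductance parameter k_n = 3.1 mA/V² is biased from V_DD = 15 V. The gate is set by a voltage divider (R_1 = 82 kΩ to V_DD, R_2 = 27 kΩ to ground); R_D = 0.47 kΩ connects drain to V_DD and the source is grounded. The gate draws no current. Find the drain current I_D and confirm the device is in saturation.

V_G = V_DD·R_2/(R_1+R_2) = 15×27/109 = 3.72 V. With the source grounded, V_GS = V_G = 3.72 V.
Assume saturation: I_D = (k_n/2)(V_GS − V_t)² = (3.1/2)×(3.72 − 1)² = 1.55×2.72² = 11.4 mA.
V_DS = V_DD − I_D·R_D = 15 − 11.4×0.47 = 9.63 V.
Saturation requires V_DS ≥ V_GS − V_t = 2.72 V; 9.63 ≥ 2.72 ✓.

I_D ≈ 11 mA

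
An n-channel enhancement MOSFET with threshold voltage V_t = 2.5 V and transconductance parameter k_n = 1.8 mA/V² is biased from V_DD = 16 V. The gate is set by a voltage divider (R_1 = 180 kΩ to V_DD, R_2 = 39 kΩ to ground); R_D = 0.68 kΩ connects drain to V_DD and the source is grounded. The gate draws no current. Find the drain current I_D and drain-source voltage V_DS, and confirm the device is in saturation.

I_D ≈ 0.11 mA, V_DS ≈ 16 V

V_G = V_DD·R_2/(R_1+R_2) = 16×39/219 = 2.85 V. With the source grounded, V_GS = V_G = 2.85 V.
Assume saturation: I_D = (k_n/2)(V_GS − V_t)² = (1.8/2)×(2.85 − 2.5)² = 0.9×0.349² = 0.11 mA.
V_DS = V_DD − I_D·R_D = 16 − 0.11×0.68 = 15.9 V.
Saturation requires V_DS ≥ V_GS − V_t = 0.349 V; 15.9 ≥ 0.349 ✓.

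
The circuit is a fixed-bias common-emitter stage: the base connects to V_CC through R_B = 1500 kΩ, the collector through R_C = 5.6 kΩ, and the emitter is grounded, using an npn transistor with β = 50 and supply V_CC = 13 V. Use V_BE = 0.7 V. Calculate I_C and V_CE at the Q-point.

Base loop: V_CC = I_B·R_B + V_BE, so I_B = (13 − 0.7)/1500 kΩ = 0.0082 mA.
In the active region I_C = β·I_B = 50 × 0.0082 = 0.41 mA.
Collector loop: V_CE = V_CC − I_C·R_C = 13 − 0.41×5.6 = 10.7 V.
Since V_CE = 10.7 V > V_CE(sat) ≈ 0.2 V, the transistor is in the active region as assumed.

I_C ≈ 0.41 mA, V_CE ≈ 11 V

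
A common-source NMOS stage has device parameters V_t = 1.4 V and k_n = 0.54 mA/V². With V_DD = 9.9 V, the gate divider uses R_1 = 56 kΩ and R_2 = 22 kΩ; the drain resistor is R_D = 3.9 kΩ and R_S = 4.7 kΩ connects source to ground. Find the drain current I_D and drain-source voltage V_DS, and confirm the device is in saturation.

I_D ≈ 0.14 mA, V_DS ≈ 8.7 V

V_G = V_DD·R_2/(R_1+R_2) = 9.9×22/78 = 2.79 V.
Assume saturation: I_D = (k_n/2)(V_GS − V_t)² with V_GS = V_G − I_D·R_S = 2.79 − 4.7·I_D.
Substituting gives 5.96·I_D² − 4.53·I_D + 0.523 = 0, with roots I_D = 0.142 or 0.618 mA.
The root I_D = 0.618 mA gives V_GS = -0.113 V ≤ V_t, so take I_D = 0.142 mA.
Then V_GS = 2.13 V and V_DS = V_DD − I_D(R_D+R_S) = 9.9 − 0.142×8.6 = 8.68 V.
Saturation requires V_DS ≥ V_GS − V_t = 0.725 V; 8.68 ≥ 0.725 ✓.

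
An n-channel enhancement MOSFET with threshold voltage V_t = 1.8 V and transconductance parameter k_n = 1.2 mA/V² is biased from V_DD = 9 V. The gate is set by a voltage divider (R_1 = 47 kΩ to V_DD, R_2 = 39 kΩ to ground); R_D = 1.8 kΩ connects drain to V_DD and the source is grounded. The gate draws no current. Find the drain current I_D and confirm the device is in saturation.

I_D ≈ 3.1 mA

V_G = V_DD·R_2/(R_1+R_2) = 9×39/86 = 4.08 V. With the source grounded, V_GS = V_G = 4.08 V.
Assume saturation: I_D = (k_n/2)(V_GS − V_t)² = (1.2/2)×(4.08 − 1.8)² = 0.6×2.28² = 3.12 mA.
V_DS = V_DD − I_D·R_D = 9 − 3.12×1.8 = 3.38 V.
Saturation requires V_DS ≥ V_GS − V_t = 2.28 V; 3.38 ≥ 2.28 ✓.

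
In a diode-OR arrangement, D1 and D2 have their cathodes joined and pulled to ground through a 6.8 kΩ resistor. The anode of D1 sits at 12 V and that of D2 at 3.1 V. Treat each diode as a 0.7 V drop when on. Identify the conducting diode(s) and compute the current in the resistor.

Only D1 conducts; I_R ≈ 1.7 mA

Assume both conduct. Then node N would need to be at both 12−0.7 = 11.3 V and 3.1−0.7 = 2.4 V, which is impossible.
Assume only D1 conducts: V_N = 12 − 0.7 = 11.3 V, so I_R = 11.3/6.8 = 1.66 mA.
Check D2: its anode-to-cathode voltage is 3.1 − 11.3 = -8.2 V < 0.7 V, so it is off. The assumption is consistent.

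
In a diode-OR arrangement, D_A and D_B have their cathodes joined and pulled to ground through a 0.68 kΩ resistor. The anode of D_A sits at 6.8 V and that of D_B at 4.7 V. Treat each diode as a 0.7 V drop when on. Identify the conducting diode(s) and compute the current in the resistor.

Only D_A conducts; I_R ≈ 9 mA

Assume both conduct. Then node N would need to be at both 6.8−0.7 = 6.1 V and 4.7−0.7 = 4 V, which is impossible.
Assume only D_A conducts: V_N = 6.8 − 0.7 = 6.1 V, so I_R = 6.1/0.68 = 8.97 mA.
Check D_B: its anode-to-cathode voltage is 4.7 − 6.1 = -1.4 V < 0.7 V, so it is off. The assumption is consistent.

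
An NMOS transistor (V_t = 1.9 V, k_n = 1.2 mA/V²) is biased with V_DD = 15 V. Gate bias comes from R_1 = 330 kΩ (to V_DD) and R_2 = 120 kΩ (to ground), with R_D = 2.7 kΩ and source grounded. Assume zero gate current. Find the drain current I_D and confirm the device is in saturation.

I_D ≈ 2.6 mA

V_G = V_DD·R_2/(R_1+R_2) = 15×120/450 = 4 V. With the source grounded, V_GS = V_G = 4 V.
Assume saturation: I_D = (k_n/2)(V_GS − V_t)² = (1.2/2)×(4 − 1.9)² = 0.6×2.1² = 2.65 mA.
V_DS = V_DD − I_D·R_D = 15 − 2.65×2.7 = 7.86 V.
Saturation requires V_DS ≥ V_GS − V_t = 2.1 V; 7.86 ≥ 2.1 ✓.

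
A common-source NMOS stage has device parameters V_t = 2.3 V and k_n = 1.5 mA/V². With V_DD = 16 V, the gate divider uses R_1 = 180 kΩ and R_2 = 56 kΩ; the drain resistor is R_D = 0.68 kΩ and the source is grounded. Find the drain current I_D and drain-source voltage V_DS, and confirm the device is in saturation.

V_G = V_DD·R_2/(R_1+R_2) = 16×56/236 = 3.8 V. With the source grounded, V_GS = V_G = 3.8 V.
Assume saturation: I_D = (k_n/2)(V_GS − V_t)² = (1.5/2)×(3.8 − 2.3)² = 0.75×1.5² = 1.68 mA.
V_DS = V_DD − I_D·R_D = 16 − 1.68×0.68 = 14.9 V.
Saturation requires V_DS ≥ V_GS − V_t = 1.5 V; 14.9 ≥ 1.5 ✓.

I_D ≈ 1.7 mA, V_DS ≈ 15 V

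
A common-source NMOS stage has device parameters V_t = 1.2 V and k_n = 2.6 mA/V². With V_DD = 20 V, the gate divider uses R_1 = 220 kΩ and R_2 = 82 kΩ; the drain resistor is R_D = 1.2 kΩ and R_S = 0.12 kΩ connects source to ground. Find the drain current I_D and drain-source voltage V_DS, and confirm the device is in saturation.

I_D ≈ 11 mA, V_DS ≈ 5.5 V

V_G = V_DD·R_2/(R_1+R_2) = 20×82/302 = 5.43 V.
Assume saturation: I_D = (k_n/2)(V_GS − V_t)² with V_GS = V_G − I_D·R_S = 5.43 − 0.12·I_D.
Substituting gives 0.0187·I_D² − 2.32·I_D + 23.3 = 0, with roots I_D = 11 or 113 mA.
The root I_D = 113 mA gives V_GS = -8.12 V ≤ V_t, so take I_D = 11 mA.
Then V_GS = 4.11 V and V_DS = V_DD − I_D(R_D+R_S) = 20 − 11×1.32 = 5.47 V.
Saturation requires V_DS ≥ V_GS − V_t = 2.91 V; 5.47 ≥ 2.91 ✓.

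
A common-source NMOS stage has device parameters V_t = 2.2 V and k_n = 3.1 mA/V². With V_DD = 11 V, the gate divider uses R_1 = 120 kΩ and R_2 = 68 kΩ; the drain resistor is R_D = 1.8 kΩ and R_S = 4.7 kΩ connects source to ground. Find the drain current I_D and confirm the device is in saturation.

I_D ≈ 0.29 mA

V_G = V_DD·R_2/(R_1+R_2) = 11×68/188 = 3.98 V.
Assume saturation: I_D = (k_n/2)(V_GS − V_t)² with V_GS = V_G − I_D·R_S = 3.98 − 4.7·I_D.
Substituting gives 34.2·I_D² − 26.9·I_D + 4.9 = 0, with roots I_D = 0.287 or 0.499 mA.
The root I_D = 0.499 mA gives V_GS = 1.63 V ≤ V_t, so take I_D = 0.287 mA.
Then V_GS = 2.63 V and V_DS = V_DD − I_D(R_D+R_S) = 11 − 0.287×6.5 = 9.14 V.
Saturation requires V_DS ≥ V_GS − V_t = 0.43 V; 9.14 ≥ 0.43 ✓.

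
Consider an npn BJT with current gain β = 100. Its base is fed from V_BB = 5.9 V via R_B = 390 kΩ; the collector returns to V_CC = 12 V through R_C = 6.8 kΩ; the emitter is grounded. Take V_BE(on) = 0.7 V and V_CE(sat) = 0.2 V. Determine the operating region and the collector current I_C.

Assume active. Base-emitter loop: I_B = (V_BB − V_BE)/R_B = (5.9 − 0.7)/390 = 0.0133 mA.
I_C = β·I_B = 100×0.0133 = 1.33 mA.
V_CE = V_CC − I_C·R_C = 12 − 1.33×6.8 = 2.93 V > V_CE(sat), so the active-region assumption holds.

active; I_C ≈ 1.3 mA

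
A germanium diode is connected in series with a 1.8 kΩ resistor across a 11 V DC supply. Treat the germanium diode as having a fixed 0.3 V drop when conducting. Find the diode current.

KVL around the loop: 11 = V_D + I·R = 0.3 + I × 1.8 kΩ.
So I = (11 − 0.3) / 1.8 kΩ = 10.7 / 1.8 = 5.94 mA.

I ≈ 5.9 mA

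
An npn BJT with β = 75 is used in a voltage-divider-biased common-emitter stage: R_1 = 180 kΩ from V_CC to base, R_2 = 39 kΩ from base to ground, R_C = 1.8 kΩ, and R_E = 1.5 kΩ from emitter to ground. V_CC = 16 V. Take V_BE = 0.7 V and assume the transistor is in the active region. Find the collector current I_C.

Thevenize the base divider: V_Th = V_CC·R_2/(R_1+R_2) = 16×39/219 = 2.85 V, R_Th = R_1‖R_2 = 32.1 kΩ.
Base-emitter loop: V_Th = I_B·R_Th + V_BE + (β+1)I_B·R_E, so I_B = (2.85 − 0.7) / (32.1 + 76×1.5) = 0.0147 mA.
I_C = β·I_B = 75×0.0147 = 1.1 mA, and I_E = (β+1)I_B = 1.12 mA.
V_CE = V_CC − I_C·R_C − I_E·R_E = 16 − 1.1×1.8 − 1.12×1.5 = 12.3 V.
V_CE = 12.3 V > 0.2 V confirms active-region operation.

I_C ≈ 1.1 mA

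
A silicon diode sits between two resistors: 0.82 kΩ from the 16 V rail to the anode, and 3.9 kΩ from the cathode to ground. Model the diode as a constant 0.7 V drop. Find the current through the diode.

The two resistors are in series with the diode, so KVL gives 16 = I·0.82 + 0.7 + I·3.9.
I = (16 − 0.7) / (0.82 + 3.9) kΩ = 15.3 / 4.72 = 3.24 mA.

I ≈ 3.2 mA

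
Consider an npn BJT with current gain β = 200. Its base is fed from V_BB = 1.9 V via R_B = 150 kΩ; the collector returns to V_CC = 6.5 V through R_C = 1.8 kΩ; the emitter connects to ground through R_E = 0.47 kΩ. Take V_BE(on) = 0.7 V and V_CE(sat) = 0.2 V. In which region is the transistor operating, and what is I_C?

Assume active. Base-emitter loop: I_B = (V_BB − V_BE)/(R_B + (β+1)R_E) = (1.9 − 0.7)/(150 + 201×0.47) = 0.00491 mA.
I_C = β·I_B = 200×0.00491 = 0.982 mA.
V_CE = V_CC − I_C·R_C − I_E·R_E = 6.5 − 0.982×1.8 − 0.987×0.47 = 4.27 V > V_CE(sat), so the active-region assumption holds.

active; I_C ≈ 0.98 mA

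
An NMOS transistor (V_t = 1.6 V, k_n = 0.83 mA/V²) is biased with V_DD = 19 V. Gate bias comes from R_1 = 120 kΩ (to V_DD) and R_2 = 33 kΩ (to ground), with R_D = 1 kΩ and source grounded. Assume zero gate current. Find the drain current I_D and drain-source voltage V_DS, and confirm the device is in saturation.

V_G = V_DD·R_2/(R_1+R_2) = 19×33/153 = 4.1 V. With the source grounded, V_GS = V_G = 4.1 V.
Assume saturation: I_D = (k_n/2)(V_GS − V_t)² = (0.83/2)×(4.1 − 1.6)² = 0.415×2.5² = 2.59 mA.
V_DS = V_DD − I_D·R_D = 19 − 2.59×1 = 16.4 V.
Saturation requires V_DS ≥ V_GS − V_t = 2.5 V; 16.4 ≥ 2.5 ✓.

I_D ≈ 2.6 mA, V_DS ≈ 16 V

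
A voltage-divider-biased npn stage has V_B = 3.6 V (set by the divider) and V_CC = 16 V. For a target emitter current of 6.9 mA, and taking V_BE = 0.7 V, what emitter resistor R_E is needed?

V_E = V_B − V_BE = 3.6 − 0.7 = 2.9 V.
R_E = V_E / I_E = 2.9 / 6.9 = 0.42 kΩ.

R_E ≈ 0.42 kΩ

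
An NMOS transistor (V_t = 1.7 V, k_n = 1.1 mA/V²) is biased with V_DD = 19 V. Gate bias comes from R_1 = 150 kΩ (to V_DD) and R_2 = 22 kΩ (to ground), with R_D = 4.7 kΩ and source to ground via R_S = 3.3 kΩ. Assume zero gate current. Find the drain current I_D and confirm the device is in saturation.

V_G = V_DD·R_2/(R_1+R_2) = 19×22/172 = 2.43 V.
Assume saturation: I_D = (k_n/2)(V_GS − V_t)² with V_GS = V_G − I_D·R_S = 2.43 − 3.3·I_D.
Substituting gives 5.99·I_D² − 3.65·I_D + 0.293 = 0, with roots I_D = 0.0952 or 0.514 mA.
The root I_D = 0.514 mA gives V_GS = 0.733 V ≤ V_t, so take I_D = 0.0952 mA.
Then V_GS = 2.12 V and V_DS = V_DD − I_D(R_D+R_S) = 19 − 0.0952×8 = 18.2 V.
Saturation requires V_DS ≥ V_GS − V_t = 0.416 V; 18.2 ≥ 0.416 ✓.

I_D ≈ 0.095 mA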